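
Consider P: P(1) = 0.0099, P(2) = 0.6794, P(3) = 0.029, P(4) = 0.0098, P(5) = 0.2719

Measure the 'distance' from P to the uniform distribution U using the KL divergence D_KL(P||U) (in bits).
1.1527 bits

U(i) = 1/5 for all i

D_KL(P||U) = Σ P(x) log₂(P(x) / (1/5))
           = Σ P(x) log₂(P(x)) + log₂(5)
           = log₂(5) - H(P)

H(P) = -Σ P(x) log₂(P(x)):
  -P(1)·log₂(P(1)) = -(0.0099)·log₂(0.0099) = 0.06592
  -P(2)·log₂(P(2)) = -(0.6794)·log₂(0.6794) = 0.37888
  -P(3)·log₂(P(3)) = -(0.029)·log₂(0.029) = 0.14813
  -P(4)·log₂(P(4)) = -(0.0098)·log₂(0.0098) = 0.06540
  -P(5)·log₂(P(5)) = -(0.2719)·log₂(0.2719) = 0.51086
H(P) = 0.06592 + 0.37888 + 0.14813 + 0.06540 + 0.51086 = 1.16919 bits

log₂(5) = 2.32193 bits

D_KL(P||U) = 2.32193 - 1.16919 = 1.15274 ≈ 1.1527 bits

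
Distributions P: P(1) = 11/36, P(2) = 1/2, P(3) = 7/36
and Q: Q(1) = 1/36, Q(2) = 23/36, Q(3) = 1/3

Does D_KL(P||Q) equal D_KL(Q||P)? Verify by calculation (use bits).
D_KL(P||Q) = 0.7290 bits, D_KL(Q||P) = 0.3890 bits. No — D_KL(P||Q) ≠ D_KL(Q||P) for this pair.

D_KL(P||Q) = Σ P(x) log₂(P(x)/Q(x))

Computing term by term:
  P(1)·log₂(P(1)/Q(1)) = (11/36)·log₂((11/36)/(1/36)) = 1.05705
  P(2)·log₂(P(2)/Q(2)) = (1/2)·log₂((1/2)/(23/36)) = -0.17682
  P(3)·log₂(P(3)/Q(3)) = (7/36)·log₂((7/36)/(1/3)) = -0.15120

D_KL(P||Q) = 1.05705 - 0.17682 - 0.15120 = 0.72903 ≈ 0.7290 bits

D_KL(Q||P) = Σ Q(x) log₂(Q(x)/P(x))

Computing term by term:
  Q(1)·log₂(Q(1)/P(1)) = (1/36)·log₂((1/36)/(11/36)) = -0.09610
  Q(2)·log₂(Q(2)/P(2)) = (23/36)·log₂((23/36)/(1/2)) = 0.22593
  Q(3)·log₂(Q(3)/P(3)) = (1/3)·log₂((1/3)/(7/36)) = 0.25920

D_KL(Q||P) = -0.09610 + 0.22593 + 0.25920 = 0.38903 ≈ 0.3890 bits

These are NOT equal (difference: 0.3400 bits). KL divergence is asymmetric: D_KL(P||Q) ≠ D_KL(Q||P) in general.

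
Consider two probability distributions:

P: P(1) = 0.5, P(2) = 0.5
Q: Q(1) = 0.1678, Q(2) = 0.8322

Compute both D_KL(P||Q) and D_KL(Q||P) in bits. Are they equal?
D_KL(P||Q) = 0.4201 bits, D_KL(Q||P) = 0.3474 bits. No, they are not equal.

D_KL(P||Q) = Σ P(x) log₂(P(x)/Q(x))

Computing term by term:
  P(1)·log₂(P(1)/Q(1)) = 0.5·log₂(0.5/0.1678) = 0.78759
  P(2)·log₂(P(2)/Q(2)) = 0.5·log₂(0.5/0.8322) = -0.36750

D_KL(P||Q) = 0.78759 - 0.36750 = 0.42009 ≈ 0.4201 bits

D_KL(Q||P) = Σ Q(x) log₂(Q(x)/P(x))

Computing term by term:
  Q(1)·log₂(Q(1)/P(1)) = 0.1678·log₂(0.1678/0.5) = -0.26432
  Q(2)·log₂(Q(2)/P(2)) = 0.8322·log₂(0.8322/0.5) = 0.61167

D_KL(Q||P) = -0.26432 + 0.61167 = 0.34735 ≈ 0.3474 bits

These are NOT equal (difference: 0.0727 bits). KL divergence is asymmetric: D_KL(P||Q) ≠ D_KL(Q||P) in general.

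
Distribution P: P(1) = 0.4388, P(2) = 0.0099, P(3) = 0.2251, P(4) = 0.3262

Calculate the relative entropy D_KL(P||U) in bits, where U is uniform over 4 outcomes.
0.4012 bits

U(i) = 1/4 for all i

D_KL(P||U) = Σ P(x) log₂(P(x) / (1/4))
           = Σ P(x) log₂(P(x)) + log₂(4)
           = log₂(4) - H(P)

H(P) = -Σ P(x) log₂(P(x)):
  -P(1)·log₂(P(1)) = -(0.4388)·log₂(0.4388) = 0.52145
  -P(2)·log₂(P(2)) = -(0.0099)·log₂(0.0099) = 0.06592
  -P(3)·log₂(P(3)) = -(0.2251)·log₂(0.2251) = 0.48427
  -P(4)·log₂(P(4)) = -(0.3262)·log₂(0.3262) = 0.52720
H(P) = 0.52145 + 0.06592 + 0.48427 + 0.52720 = 1.59884 bits

log₂(4) = 2.00000 bits

D_KL(P||U) = 2.00000 - 1.59884 = 0.40116 ≈ 0.4012 bits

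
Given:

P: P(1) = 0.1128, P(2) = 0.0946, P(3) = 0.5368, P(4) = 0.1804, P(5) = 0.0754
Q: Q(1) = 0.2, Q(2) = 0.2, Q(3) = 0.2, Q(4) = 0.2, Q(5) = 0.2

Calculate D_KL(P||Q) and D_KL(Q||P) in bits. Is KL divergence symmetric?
D_KL(P||Q) = 0.4363 bits, D_KL(Q||P) = 0.4076 bits. No, KL divergence is not symmetric.

D_KL(P||Q) = Σ P(x) log₂(P(x)/Q(x))

Computing term by term:
  P(1)·log₂(P(1)/Q(1)) = 0.1128·log₂(0.1128/0.2) = -0.09320
  P(2)·log₂(P(2)/Q(2)) = 0.0946·log₂(0.0946/0.2) = -0.10218
  P(3)·log₂(P(3)/Q(3)) = 0.5368·log₂(0.5368/0.2) = 0.76461
  P(4)·log₂(P(4)/Q(4)) = 0.1804·log₂(0.1804/0.2) = -0.02684
  P(5)·log₂(P(5)/Q(5)) = 0.0754·log₂(0.0754/0.2) = -0.10612

D_KL(P||Q) = -0.09320 - 0.10218 + 0.76461 - 0.02684 - 0.10612 = 0.43627 ≈ 0.4363 bits

D_KL(Q||P) = Σ Q(x) log₂(Q(x)/P(x))

Computing term by term:
  Q(1)·log₂(Q(1)/P(1)) = 0.2·log₂(0.2/0.1128) = 0.16525
  Q(2)·log₂(Q(2)/P(2)) = 0.2·log₂(0.2/0.0946) = 0.21602
  Q(3)·log₂(Q(3)/P(3)) = 0.2·log₂(0.2/0.5368) = -0.28488
  Q(4)·log₂(Q(4)/P(4)) = 0.2·log₂(0.2/0.1804) = 0.02976
  Q(5)·log₂(Q(5)/P(5)) = 0.2·log₂(0.2/0.0754) = 0.28147

D_KL(Q||P) = 0.16525 + 0.21602 - 0.28488 + 0.02976 + 0.28147 = 0.40762 ≈ 0.4076 bits

These are NOT equal (difference: 0.0287 bits). KL divergence is asymmetric: D_KL(P||Q) ≠ D_KL(Q||P) in general.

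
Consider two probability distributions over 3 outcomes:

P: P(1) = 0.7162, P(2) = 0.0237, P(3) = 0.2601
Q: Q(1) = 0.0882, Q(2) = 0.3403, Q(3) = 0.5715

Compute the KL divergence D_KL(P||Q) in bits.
1.7775 bits

D_KL(P||Q) = Σ P(x) log₂(P(x)/Q(x))

Computing term by term:
  P(1)·log₂(P(1)/Q(1)) = 0.7162·log₂(0.7162/0.0882) = 2.16401
  P(2)·log₂(P(2)/Q(2)) = 0.0237·log₂(0.0237/0.3403) = -0.09110
  P(3)·log₂(P(3)/Q(3)) = 0.2601·log₂(0.2601/0.5715) = -0.29539

D_KL(P||Q) = 2.16401 - 0.09110 - 0.29539 = 1.77752 ≈ 1.7775 bits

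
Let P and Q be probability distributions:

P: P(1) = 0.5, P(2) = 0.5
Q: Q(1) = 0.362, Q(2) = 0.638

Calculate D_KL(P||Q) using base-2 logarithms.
0.0572 bits

D_KL(P||Q) = Σ P(x) log₂(P(x)/Q(x))

Computing term by term:
  P(1)·log₂(P(1)/Q(1)) = 0.5·log₂(0.5/0.362) = 0.23297
  P(2)·log₂(P(2)/Q(2)) = 0.5·log₂(0.5/0.638) = -0.17581

D_KL(P||Q) = 0.23297 - 0.17581 = 0.05716 ≈ 0.0572 bits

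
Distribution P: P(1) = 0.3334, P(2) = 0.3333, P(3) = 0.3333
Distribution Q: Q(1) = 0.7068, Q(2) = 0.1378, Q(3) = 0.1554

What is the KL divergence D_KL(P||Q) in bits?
0.4302 bits

D_KL(P||Q) = Σ P(x) log₂(P(x)/Q(x))

Computing term by term:
  P(1)·log₂(P(1)/Q(1)) = 0.3334·log₂(0.3334/0.7068) = -0.36142
  P(2)·log₂(P(2)/Q(2)) = 0.3333·log₂(0.3333/0.1378) = 0.42471
  P(3)·log₂(P(3)/Q(3)) = 0.3333·log₂(0.3333/0.1554) = 0.36691

D_KL(P||Q) = -0.36142 + 0.42471 + 0.36691 = 0.43020 ≈ 0.4302 bits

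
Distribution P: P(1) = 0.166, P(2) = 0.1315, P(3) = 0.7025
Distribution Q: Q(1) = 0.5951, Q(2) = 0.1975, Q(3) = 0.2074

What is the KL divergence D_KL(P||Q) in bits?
0.8535 bits

D_KL(P||Q) = Σ P(x) log₂(P(x)/Q(x))

Computing term by term:
  P(1)·log₂(P(1)/Q(1)) = 0.166·log₂(0.166/0.5951) = -0.30576
  P(2)·log₂(P(2)/Q(2)) = 0.1315·log₂(0.1315/0.1975) = -0.07716
  P(3)·log₂(P(3)/Q(3)) = 0.7025·log₂(0.7025/0.2074) = 1.23646

D_KL(P||Q) = -0.30576 - 0.07716 + 1.23646 = 0.85354 ≈ 0.8535 bits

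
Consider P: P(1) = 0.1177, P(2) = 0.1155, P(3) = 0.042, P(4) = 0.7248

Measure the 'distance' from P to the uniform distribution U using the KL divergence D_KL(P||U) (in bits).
0.7484 bits

U(i) = 1/4 for all i

D_KL(P||U) = Σ P(x) log₂(P(x) / (1/4))
           = Σ P(x) log₂(P(x)) + log₂(4)
           = log₂(4) - H(P)

H(P) = -Σ P(x) log₂(P(x)):
  -P(1)·log₂(P(1)) = -(0.1177)·log₂(0.1177) = 0.36332
  -P(2)·log₂(P(2)) = -(0.1155)·log₂(0.1155) = 0.35967
  -P(3)·log₂(P(3)) = -(0.042)·log₂(0.042) = 0.19209
  -P(4)·log₂(P(4)) = -(0.7248)·log₂(0.7248) = 0.33656
H(P) = 0.36332 + 0.35967 + 0.19209 + 0.33656 = 1.25164 bits

log₂(4) = 2.00000 bits

D_KL(P||U) = 2.00000 - 1.25164 = 0.74836 ≈ 0.7484 bits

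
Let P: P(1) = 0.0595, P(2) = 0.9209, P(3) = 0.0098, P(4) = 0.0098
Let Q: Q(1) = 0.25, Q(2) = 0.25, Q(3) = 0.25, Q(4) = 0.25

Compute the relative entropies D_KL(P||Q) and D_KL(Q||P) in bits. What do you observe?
D_KL(P||Q) = 1.5175 bits, D_KL(Q||P) = 2.3840 bits. The two directions give different values (D_KL(Q||P) exceeds D_KL(P||Q) by 0.8665 bits): KL divergence is asymmetric.

D_KL(P||Q) = Σ P(x) log₂(P(x)/Q(x))

Computing term by term:
  P(1)·log₂(P(1)/Q(1)) = 0.0595·log₂(0.0595/0.25) = -0.12322
  P(2)·log₂(P(2)/Q(2)) = 0.9209·log₂(0.9209/0.25) = 1.73232
  P(3)·log₂(P(3)/Q(3)) = 0.0098·log₂(0.0098/0.25) = -0.04580
  P(4)·log₂(P(4)/Q(4)) = 0.0098·log₂(0.0098/0.25) = -0.04580

D_KL(P||Q) = -0.12322 + 1.73232 - 0.04580 - 0.04580 = 1.51750 ≈ 1.5175 bits

D_KL(Q||P) = Σ Q(x) log₂(Q(x)/P(x))

Computing term by term:
  Q(1)·log₂(Q(1)/P(1)) = 0.25·log₂(0.25/0.0595) = 0.51774
  Q(2)·log₂(Q(2)/P(2)) = 0.25·log₂(0.25/0.9209) = -0.47028
  Q(3)·log₂(Q(3)/P(3)) = 0.25·log₂(0.25/0.0098) = 1.16825
  Q(4)·log₂(Q(4)/P(4)) = 0.25·log₂(0.25/0.0098) = 1.16825

D_KL(Q||P) = 0.51774 - 0.47028 + 1.16825 + 1.16825 = 2.38396 ≈ 2.3840 bits

These are NOT equal (difference: 0.8665 bits). KL divergence is asymmetric: D_KL(P||Q) ≠ D_KL(Q||P) in general.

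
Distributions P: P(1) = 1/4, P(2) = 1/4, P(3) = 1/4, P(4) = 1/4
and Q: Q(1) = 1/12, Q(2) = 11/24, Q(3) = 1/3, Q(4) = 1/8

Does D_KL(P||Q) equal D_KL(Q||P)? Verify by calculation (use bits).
D_KL(P||Q) = 0.3239 bits, D_KL(Q||P) = 0.2821 bits. No — D_KL(P||Q) ≠ D_KL(Q||P) for this pair.

D_KL(P||Q) = Σ P(x) log₂(P(x)/Q(x))

Computing term by term:
  P(1)·log₂(P(1)/Q(1)) = (1/4)·log₂((1/4)/(1/12)) = 0.39624
  P(2)·log₂(P(2)/Q(2)) = (1/4)·log₂((1/4)/(11/24)) = -0.21862
  P(3)·log₂(P(3)/Q(3)) = (1/4)·log₂((1/4)/(1/3)) = -0.10376
  P(4)·log₂(P(4)/Q(4)) = (1/4)·log₂((1/4)/(1/8)) = 0.25000

D_KL(P||Q) = 0.39624 - 0.21862 - 0.10376 + 0.25000 = 0.32386 ≈ 0.3239 bits

D_KL(Q||P) = Σ Q(x) log₂(Q(x)/P(x))

Computing term by term:
  Q(1)·log₂(Q(1)/P(1)) = (1/12)·log₂((1/12)/(1/4)) = -0.13208
  Q(2)·log₂(Q(2)/P(2)) = (11/24)·log₂((11/24)/(1/4)) = 0.40080
  Q(3)·log₂(Q(3)/P(3)) = (1/3)·log₂((1/3)/(1/4)) = 0.13835
  Q(4)·log₂(Q(4)/P(4)) = (1/8)·log₂((1/8)/(1/4)) = -0.12500

D_KL(Q||P) = -0.13208 + 0.40080 + 0.13835 - 0.12500 = 0.28207 ≈ 0.2821 bits

These are NOT equal (difference: 0.0418 bits). KL divergence is asymmetric: D_KL(P||Q) ≠ D_KL(Q||P) in general.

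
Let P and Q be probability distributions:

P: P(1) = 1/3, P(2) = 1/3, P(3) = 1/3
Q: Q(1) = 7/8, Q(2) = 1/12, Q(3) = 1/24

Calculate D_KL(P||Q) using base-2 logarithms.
1.2026 bits

D_KL(P||Q) = Σ P(x) log₂(P(x)/Q(x))

Computing term by term:
  P(1)·log₂(P(1)/Q(1)) = (1/3)·log₂((1/3)/(7/8)) = -0.46411
  P(2)·log₂(P(2)/Q(2)) = (1/3)·log₂((1/3)/(1/12)) = 0.66667
  P(3)·log₂(P(3)/Q(3)) = (1/3)·log₂((1/3)/(1/24)) = 1.00000

D_KL(P||Q) = -0.46411 + 0.66667 + 1.00000 = 1.20256 ≈ 1.2026 bits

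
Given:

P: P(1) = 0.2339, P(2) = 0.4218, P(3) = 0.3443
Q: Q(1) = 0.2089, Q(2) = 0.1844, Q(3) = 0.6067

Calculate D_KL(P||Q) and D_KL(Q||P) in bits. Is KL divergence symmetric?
D_KL(P||Q) = 0.2603 bits, D_KL(Q||P) = 0.2417 bits. No, KL divergence is not symmetric.

D_KL(P||Q) = Σ P(x) log₂(P(x)/Q(x))

Computing term by term:
  P(1)·log₂(P(1)/Q(1)) = 0.2339·log₂(0.2339/0.2089) = 0.03814
  P(2)·log₂(P(2)/Q(2)) = 0.4218·log₂(0.4218/0.1844) = 0.50351
  P(3)·log₂(P(3)/Q(3)) = 0.3443·log₂(0.3443/0.6067) = -0.28140

D_KL(P||Q) = 0.03814 + 0.50351 - 0.28140 = 0.26025 ≈ 0.2603 bits

D_KL(Q||P) = Σ Q(x) log₂(Q(x)/P(x))

Computing term by term:
  Q(1)·log₂(Q(1)/P(1)) = 0.2089·log₂(0.2089/0.2339) = -0.03407
  Q(2)·log₂(Q(2)/P(2)) = 0.1844·log₂(0.1844/0.4218) = -0.22012
  Q(3)·log₂(Q(3)/P(3)) = 0.6067·log₂(0.6067/0.3443) = 0.49587

D_KL(Q||P) = -0.03407 - 0.22012 + 0.49587 = 0.24168 ≈ 0.2417 bits

These are NOT equal (difference: 0.0186 bits). KL divergence is asymmetric: D_KL(P||Q) ≠ D_KL(Q||P) in general.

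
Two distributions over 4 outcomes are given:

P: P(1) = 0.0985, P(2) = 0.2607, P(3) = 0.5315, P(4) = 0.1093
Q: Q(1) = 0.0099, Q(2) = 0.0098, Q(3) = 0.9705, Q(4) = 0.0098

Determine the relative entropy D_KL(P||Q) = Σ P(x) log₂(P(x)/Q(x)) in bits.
1.4791 bits

D_KL(P||Q) = Σ P(x) log₂(P(x)/Q(x))

Computing term by term:
  P(1)·log₂(P(1)/Q(1)) = 0.0985·log₂(0.0985/0.0099) = 0.32649
  P(2)·log₂(P(2)/Q(2)) = 0.2607·log₂(0.2607/0.0098) = 1.23401
  P(3)·log₂(P(3)/Q(3)) = 0.5315·log₂(0.5315/0.9705) = -0.46169
  P(4)·log₂(P(4)/Q(4)) = 0.1093·log₂(0.1093/0.0098) = 0.38029

D_KL(P||Q) = 0.32649 + 1.23401 - 0.46169 + 0.38029 = 1.47910 ≈ 1.4791 bits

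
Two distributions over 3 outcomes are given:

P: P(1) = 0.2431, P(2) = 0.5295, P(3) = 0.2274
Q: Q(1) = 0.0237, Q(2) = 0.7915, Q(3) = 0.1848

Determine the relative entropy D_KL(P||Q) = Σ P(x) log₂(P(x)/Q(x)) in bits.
0.5774 bits

D_KL(P||Q) = Σ P(x) log₂(P(x)/Q(x))

Computing term by term:
  P(1)·log₂(P(1)/Q(1)) = 0.2431·log₂(0.2431/0.0237) = 0.81647
  P(2)·log₂(P(2)/Q(2)) = 0.5295·log₂(0.5295/0.7915) = -0.30709
  P(3)·log₂(P(3)/Q(3)) = 0.2274·log₂(0.2274/0.1848) = 0.06805

D_KL(P||Q) = 0.81647 - 0.30709 + 0.06805 = 0.57743 ≈ 0.5774 bits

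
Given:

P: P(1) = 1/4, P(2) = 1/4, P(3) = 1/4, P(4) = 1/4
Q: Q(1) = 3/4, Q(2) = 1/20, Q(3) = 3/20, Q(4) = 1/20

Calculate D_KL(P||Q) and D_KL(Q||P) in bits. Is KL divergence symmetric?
D_KL(P||Q) = 0.9490 bits, D_KL(Q||P) = 0.8460 bits. No, KL divergence is not symmetric.

D_KL(P||Q) = Σ P(x) log₂(P(x)/Q(x))

Computing term by term:
  P(1)·log₂(P(1)/Q(1)) = (1/4)·log₂((1/4)/(3/4)) = -0.39624
  P(2)·log₂(P(2)/Q(2)) = (1/4)·log₂((1/4)/(1/20)) = 0.58048
  P(3)·log₂(P(3)/Q(3)) = (1/4)·log₂((1/4)/(3/20)) = 0.18424
  P(4)·log₂(P(4)/Q(4)) = (1/4)·log₂((1/4)/(1/20)) = 0.58048

D_KL(P||Q) = -0.39624 + 0.58048 + 0.18424 + 0.58048 = 0.94896 ≈ 0.9490 bits

D_KL(Q||P) = Σ Q(x) log₂(Q(x)/P(x))

Computing term by term:
  Q(1)·log₂(Q(1)/P(1)) = (3/4)·log₂((3/4)/(1/4)) = 1.18872
  Q(2)·log₂(Q(2)/P(2)) = (1/20)·log₂((1/20)/(1/4)) = -0.11610
  Q(3)·log₂(Q(3)/P(3)) = (3/20)·log₂((3/20)/(1/4)) = -0.11054
  Q(4)·log₂(Q(4)/P(4)) = (1/20)·log₂((1/20)/(1/4)) = -0.11610

D_KL(Q||P) = 1.18872 - 0.11610 - 0.11054 - 0.11610 = 0.84598 ≈ 0.8460 bits

These are NOT equal (difference: 0.1030 bits). KL divergence is asymmetric: D_KL(P||Q) ≠ D_KL(Q||P) in general.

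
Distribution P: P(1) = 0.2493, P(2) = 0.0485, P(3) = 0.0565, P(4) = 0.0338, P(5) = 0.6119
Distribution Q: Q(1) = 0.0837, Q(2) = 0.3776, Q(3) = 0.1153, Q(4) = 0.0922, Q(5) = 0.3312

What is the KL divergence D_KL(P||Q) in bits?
0.6838 bits

D_KL(P||Q) = Σ P(x) log₂(P(x)/Q(x))

Computing term by term:
  P(1)·log₂(P(1)/Q(1)) = 0.2493·log₂(0.2493/0.0837) = 0.39254
  P(2)·log₂(P(2)/Q(2)) = 0.0485·log₂(0.0485/0.3776) = -0.14360
  P(3)·log₂(P(3)/Q(3)) = 0.0565·log₂(0.0565/0.1153) = -0.05814
  P(4)·log₂(P(4)/Q(4)) = 0.0338·log₂(0.0338/0.0922) = -0.04893
  P(5)·log₂(P(5)/Q(5)) = 0.6119·log₂(0.6119/0.3312) = 0.54189

D_KL(P||Q) = 0.39254 - 0.14360 - 0.05814 - 0.04893 + 0.54189 = 0.68376 ≈ 0.6838 bits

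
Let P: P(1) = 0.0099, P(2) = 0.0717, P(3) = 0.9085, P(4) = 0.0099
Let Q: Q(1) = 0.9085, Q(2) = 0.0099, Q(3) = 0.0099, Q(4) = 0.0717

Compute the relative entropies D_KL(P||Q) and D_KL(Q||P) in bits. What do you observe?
D_KL(P||Q) = 6.0353 bits, D_KL(Q||P) = 6.0353 bits. The two directions give the same value here, because Q is a self-inverse relabeling of P; in general KL divergence is asymmetric.

D_KL(P||Q) = Σ P(x) log₂(P(x)/Q(x))

Computing term by term:
  P(1)·log₂(P(1)/Q(1)) = 0.0099·log₂(0.0099/0.9085) = -0.06455
  P(2)·log₂(P(2)/Q(2)) = 0.0717·log₂(0.0717/0.0099) = 0.20481
  P(3)·log₂(P(3)/Q(3)) = 0.9085·log₂(0.9085/0.0099) = 5.92334
  P(4)·log₂(P(4)/Q(4)) = 0.0099·log₂(0.0099/0.0717) = -0.02828

D_KL(P||Q) = -0.06455 + 0.20481 + 5.92334 - 0.02828 = 6.03532 ≈ 6.0353 bits

D_KL(Q||P) = Σ Q(x) log₂(Q(x)/P(x))

Computing term by term:
  Q(1)·log₂(Q(1)/P(1)) = 0.9085·log₂(0.9085/0.0099) = 5.92334
  Q(2)·log₂(Q(2)/P(2)) = 0.0099·log₂(0.0099/0.0717) = -0.02828
  Q(3)·log₂(Q(3)/P(3)) = 0.0099·log₂(0.0099/0.9085) = -0.06455
  Q(4)·log₂(Q(4)/P(4)) = 0.0717·log₂(0.0717/0.0099) = 0.20481

D_KL(Q||P) = 5.92334 - 0.02828 - 0.06455 + 0.20481 = 6.03532 ≈ 6.0353 bits

These ARE equal here. Q is P with outcomes relabeled (Q(1) = P(3), Q(2) = P(4), Q(3) = P(1), Q(4) = P(2)) by a relabeling that is its own inverse, so the two sums contain exactly the same terms in a different order. This is a special case — KL divergence is not symmetric in general: D_KL(P||Q) ≠ D_KL(Q||P) for most P, Q.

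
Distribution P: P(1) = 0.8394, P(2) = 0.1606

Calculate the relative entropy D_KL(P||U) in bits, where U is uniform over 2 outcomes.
0.3643 bits

U(i) = 1/2 for all i

D_KL(P||U) = Σ P(x) log₂(P(x) / (1/2))
           = Σ P(x) log₂(P(x)) + log₂(2)
           = log₂(2) - H(P)

H(P) = -Σ P(x) log₂(P(x)):
  -P(1)·log₂(P(1)) = -(0.8394)·log₂(0.8394) = 0.21201
  -P(2)·log₂(P(2)) = -(0.1606)·log₂(0.1606) = 0.42374
H(P) = 0.21201 + 0.42374 = 0.63575 bits

log₂(2) = 1.00000 bits

D_KL(P||U) = 1.00000 - 0.63575 = 0.36425 ≈ 0.3643 bits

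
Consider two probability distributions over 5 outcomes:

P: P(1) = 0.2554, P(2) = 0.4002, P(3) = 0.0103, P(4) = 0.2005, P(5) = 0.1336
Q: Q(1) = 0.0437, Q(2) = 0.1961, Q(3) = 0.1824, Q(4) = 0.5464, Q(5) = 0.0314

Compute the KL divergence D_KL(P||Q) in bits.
1.0088 bits

D_KL(P||Q) = Σ P(x) log₂(P(x)/Q(x))

Computing term by term:
  P(1)·log₂(P(1)/Q(1)) = 0.2554·log₂(0.2554/0.0437) = 0.65052
  P(2)·log₂(P(2)/Q(2)) = 0.4002·log₂(0.4002/0.1961) = 0.41186
  P(3)·log₂(P(3)/Q(3)) = 0.0103·log₂(0.0103/0.1824) = -0.04271
  P(4)·log₂(P(4)/Q(4)) = 0.2005·log₂(0.2005/0.5464) = -0.28999
  P(5)·log₂(P(5)/Q(5)) = 0.1336·log₂(0.1336/0.0314) = 0.27910

D_KL(P||Q) = 0.65052 + 0.41186 - 0.04271 - 0.28999 + 0.27910 = 1.00878 ≈ 1.0088 bits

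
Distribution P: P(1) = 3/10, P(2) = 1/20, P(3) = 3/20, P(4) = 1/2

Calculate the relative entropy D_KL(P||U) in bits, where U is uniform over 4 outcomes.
0.3523 bits

U(i) = 1/4 for all i

D_KL(P||U) = Σ P(x) log₂(P(x) / (1/4))
           = Σ P(x) log₂(P(x)) + log₂(4)
           = log₂(4) - H(P)

H(P) = -Σ P(x) log₂(P(x)):
  -P(1)·log₂(P(1)) = -(3/10)·log₂(3/10) = 0.52109
  -P(2)·log₂(P(2)) = -(1/20)·log₂(1/20) = 0.21610
  -P(3)·log₂(P(3)) = -(3/20)·log₂(3/20) = 0.41054
  -P(4)·log₂(P(4)) = -(1/2)·log₂(1/2) = 0.50000
H(P) = 0.52109 + 0.21610 + 0.41054 + 0.50000 = 1.64773 bits

log₂(4) = 2.00000 bits

D_KL(P||U) = 2.00000 - 1.64773 = 0.35227 ≈ 0.3523 bits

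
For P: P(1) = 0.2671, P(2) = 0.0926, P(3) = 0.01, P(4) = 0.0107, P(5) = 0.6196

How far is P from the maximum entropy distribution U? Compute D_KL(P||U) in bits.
0.9310 bits

U(i) = 1/5 for all i

D_KL(P||U) = Σ P(x) log₂(P(x) / (1/5))
           = Σ P(x) log₂(P(x)) + log₂(5)
           = log₂(5) - H(P)

H(P) = -Σ P(x) log₂(P(x)):
  -P(1)·log₂(P(1)) = -(0.2671)·log₂(0.2671) = 0.50870
  -P(2)·log₂(P(2)) = -(0.0926)·log₂(0.0926) = 0.31788
  -P(3)·log₂(P(3)) = -(0.01)·log₂(0.01) = 0.06644
  -P(4)·log₂(P(4)) = -(0.0107)·log₂(0.0107) = 0.07004
  -P(5)·log₂(P(5)) = -(0.6196)·log₂(0.6196) = 0.42789
H(P) = 0.50870 + 0.31788 + 0.06644 + 0.07004 + 0.42789 = 1.39095 bits

log₂(5) = 2.32193 bits

D_KL(P||U) = 2.32193 - 1.39095 = 0.93098 ≈ 0.9310 bits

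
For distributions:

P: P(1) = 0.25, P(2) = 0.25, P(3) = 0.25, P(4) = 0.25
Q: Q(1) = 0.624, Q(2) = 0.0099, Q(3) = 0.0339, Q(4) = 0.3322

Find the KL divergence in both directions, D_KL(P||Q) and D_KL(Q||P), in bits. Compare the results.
D_KL(P||Q) = 1.4528 bits, D_KL(Q||P) = 0.8158 bits. D_KL(P||Q) is larger than D_KL(Q||P) by 0.6370 bits; the two directions differ.

D_KL(P||Q) = Σ P(x) log₂(P(x)/Q(x))

Computing term by term:
  P(1)·log₂(P(1)/Q(1)) = 0.25·log₂(0.25/0.624) = -0.32990
  P(2)·log₂(P(2)/Q(2)) = 0.25·log₂(0.25/0.0099) = 1.16459
  P(3)·log₂(P(3)/Q(3)) = 0.25·log₂(0.25/0.0339) = 0.72064
  P(4)·log₂(P(4)/Q(4)) = 0.25·log₂(0.25/0.3322) = -0.10253

D_KL(P||Q) = -0.32990 + 1.16459 + 0.72064 - 0.10253 = 1.45280 ≈ 1.4528 bits

D_KL(Q||P) = Σ Q(x) log₂(Q(x)/P(x))

Computing term by term:
  Q(1)·log₂(Q(1)/P(1)) = 0.624·log₂(0.624/0.25) = 0.82344
  Q(2)·log₂(Q(2)/P(2)) = 0.0099·log₂(0.0099/0.25) = -0.04612
  Q(3)·log₂(Q(3)/P(3)) = 0.0339·log₂(0.0339/0.25) = -0.09772
  Q(4)·log₂(Q(4)/P(4)) = 0.3322·log₂(0.3322/0.25) = 0.13624

D_KL(Q||P) = 0.82344 - 0.04612 - 0.09772 + 0.13624 = 0.81584 ≈ 0.8158 bits

These are NOT equal (difference: 0.6370 bits). KL divergence is asymmetric: D_KL(P||Q) ≠ D_KL(Q||P) in general.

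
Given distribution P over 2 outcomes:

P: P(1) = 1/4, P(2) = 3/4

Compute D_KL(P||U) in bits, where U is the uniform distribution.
0.1887 bits

U(i) = 1/2 for all i

D_KL(P||U) = Σ P(x) log₂(P(x) / (1/2))
           = Σ P(x) log₂(P(x)) + log₂(2)
           = log₂(2) - H(P)

H(P) = -Σ P(x) log₂(P(x)):
  -P(1)·log₂(P(1)) = -(1/4)·log₂(1/4) = 0.50000
  -P(2)·log₂(P(2)) = -(3/4)·log₂(3/4) = 0.31128
H(P) = 0.50000 + 0.31128 = 0.81128 bits

log₂(2) = 1.00000 bits

D_KL(P||U) = 1.00000 - 0.81128 = 0.18872 ≈ 0.1887 bits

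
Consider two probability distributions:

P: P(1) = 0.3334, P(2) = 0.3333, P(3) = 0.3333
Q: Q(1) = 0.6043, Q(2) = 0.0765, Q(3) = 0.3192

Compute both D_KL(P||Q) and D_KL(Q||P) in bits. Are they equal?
D_KL(P||Q) = 0.4424 bits, D_KL(Q||P) = 0.3362 bits. No, they are not equal.

D_KL(P||Q) = Σ P(x) log₂(P(x)/Q(x))

Computing term by term:
  P(1)·log₂(P(1)/Q(1)) = 0.3334·log₂(0.3334/0.6043) = -0.28606
  P(2)·log₂(P(2)/Q(2)) = 0.3333·log₂(0.3333/0.0765) = 0.70769
  P(3)·log₂(P(3)/Q(3)) = 0.3333·log₂(0.3333/0.3192) = 0.02078

D_KL(P||Q) = -0.28606 + 0.70769 + 0.02078 = 0.44241 ≈ 0.4424 bits

D_KL(Q||P) = Σ Q(x) log₂(Q(x)/P(x))

Computing term by term:
  Q(1)·log₂(Q(1)/P(1)) = 0.6043·log₂(0.6043/0.3334) = 0.51850
  Q(2)·log₂(Q(2)/P(2)) = 0.0765·log₂(0.0765/0.3333) = -0.16243
  Q(3)·log₂(Q(3)/P(3)) = 0.3192·log₂(0.3192/0.3333) = -0.01991

D_KL(Q||P) = 0.51850 - 0.16243 - 0.01991 = 0.33616 ≈ 0.3362 bits

These are NOT equal (difference: 0.1062 bits). KL divergence is asymmetric: D_KL(P||Q) ≠ D_KL(Q||P) in general.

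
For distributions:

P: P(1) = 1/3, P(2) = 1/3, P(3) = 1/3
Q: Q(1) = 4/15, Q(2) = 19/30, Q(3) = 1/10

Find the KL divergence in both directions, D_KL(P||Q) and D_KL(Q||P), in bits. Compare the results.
D_KL(P||Q) = 0.3776 bits, D_KL(Q||P) = 0.3269 bits. D_KL(P||Q) is larger than D_KL(Q||P) by 0.0507 bits; the two directions differ.

D_KL(P||Q) = Σ P(x) log₂(P(x)/Q(x))

Computing term by term:
  P(1)·log₂(P(1)/Q(1)) = (1/3)·log₂((1/3)/(4/15)) = 0.10731
  P(2)·log₂(P(2)/Q(2)) = (1/3)·log₂((1/3)/(19/30)) = -0.30867
  P(3)·log₂(P(3)/Q(3)) = (1/3)·log₂((1/3)/(1/10)) = 0.57899

D_KL(P||Q) = 0.10731 - 0.30867 + 0.57899 = 0.37763 ≈ 0.3776 bits

D_KL(Q||P) = Σ Q(x) log₂(Q(x)/P(x))

Computing term by term:
  Q(1)·log₂(Q(1)/P(1)) = (4/15)·log₂((4/15)/(1/3)) = -0.08585
  Q(2)·log₂(Q(2)/P(2)) = (19/30)·log₂((19/30)/(1/3)) = 0.58647
  Q(3)·log₂(Q(3)/P(3)) = (1/10)·log₂((1/10)/(1/3)) = -0.17370

D_KL(Q||P) = -0.08585 + 0.58647 - 0.17370 = 0.32692 ≈ 0.3269 bits

These are NOT equal (difference: 0.0507 bits). KL divergence is asymmetric: D_KL(P||Q) ≠ D_KL(Q||P) in general.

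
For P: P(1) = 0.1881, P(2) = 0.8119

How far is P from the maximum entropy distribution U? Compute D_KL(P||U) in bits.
0.3025 bits

U(i) = 1/2 for all i

D_KL(P||U) = Σ P(x) log₂(P(x) / (1/2))
           = Σ P(x) log₂(P(x)) + log₂(2)
           = log₂(2) - H(P)

H(P) = -Σ P(x) log₂(P(x)):
  -P(1)·log₂(P(1)) = -(0.1881)·log₂(0.1881) = 0.45340
  -P(2)·log₂(P(2)) = -(0.8119)·log₂(0.8119) = 0.24408
H(P) = 0.45340 + 0.24408 = 0.69748 bits

log₂(2) = 1.00000 bits

D_KL(P||U) = 1.00000 - 0.69748 = 0.30252 ≈ 0.3025 bits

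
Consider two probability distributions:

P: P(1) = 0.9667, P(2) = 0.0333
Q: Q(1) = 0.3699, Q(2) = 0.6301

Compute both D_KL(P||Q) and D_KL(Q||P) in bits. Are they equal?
D_KL(P||Q) = 1.1985 bits, D_KL(Q||P) = 2.1602 bits. No, they are not equal.

D_KL(P||Q) = Σ P(x) log₂(P(x)/Q(x))

Computing term by term:
  P(1)·log₂(P(1)/Q(1)) = 0.9667·log₂(0.9667/0.3699) = 1.33978
  P(2)·log₂(P(2)/Q(2)) = 0.0333·log₂(0.0333/0.6301) = -0.14126

D_KL(P||Q) = 1.33978 - 0.14126 = 1.19852 ≈ 1.1985 bits

D_KL(Q||P) = Σ Q(x) log₂(Q(x)/P(x))

Computing term by term:
  Q(1)·log₂(Q(1)/P(1)) = 0.3699·log₂(0.3699/0.9667) = -0.51266
  Q(2)·log₂(Q(2)/P(2)) = 0.6301·log₂(0.6301/0.0333) = 2.67288

D_KL(Q||P) = -0.51266 + 2.67288 = 2.16022 ≈ 2.1602 bits

These are NOT equal (difference: 0.9617 bits). KL divergence is asymmetric: D_KL(P||Q) ≠ D_KL(Q||P) in general.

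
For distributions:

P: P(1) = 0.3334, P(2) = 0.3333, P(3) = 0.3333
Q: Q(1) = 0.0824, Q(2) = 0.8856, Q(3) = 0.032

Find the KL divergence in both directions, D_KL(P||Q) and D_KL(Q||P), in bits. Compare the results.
D_KL(P||Q) = 1.3292 bits, D_KL(Q||P) = 0.9742 bits. D_KL(P||Q) is larger than D_KL(Q||P) by 0.3550 bits; the two directions differ.

D_KL(P||Q) = Σ P(x) log₂(P(x)/Q(x))

Computing term by term:
  P(1)·log₂(P(1)/Q(1)) = 0.3334·log₂(0.3334/0.0824) = 0.67231
  P(2)·log₂(P(2)/Q(2)) = 0.3333·log₂(0.3333/0.8856) = -0.46990
  P(3)·log₂(P(3)/Q(3)) = 0.3333·log₂(0.3333/0.032) = 1.12678

D_KL(P||Q) = 0.67231 - 0.46990 + 1.12678 = 1.32919 ≈ 1.3292 bits

D_KL(Q||P) = Σ Q(x) log₂(Q(x)/P(x))

Computing term by term:
  Q(1)·log₂(Q(1)/P(1)) = 0.0824·log₂(0.0824/0.3334) = -0.16616
  Q(2)·log₂(Q(2)/P(2)) = 0.8856·log₂(0.8856/0.3333) = 1.24855
  Q(3)·log₂(Q(3)/P(3)) = 0.032·log₂(0.032/0.3333) = -0.10818

D_KL(Q||P) = -0.16616 + 1.24855 - 0.10818 = 0.97421 ≈ 0.9742 bits

These are NOT equal (difference: 0.3550 bits). KL divergence is asymmetric: D_KL(P||Q) ≠ D_KL(Q||P) in general.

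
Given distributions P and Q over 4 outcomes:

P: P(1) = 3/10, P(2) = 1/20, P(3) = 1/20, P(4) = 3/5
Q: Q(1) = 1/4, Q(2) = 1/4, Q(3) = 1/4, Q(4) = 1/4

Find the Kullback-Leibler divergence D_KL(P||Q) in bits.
0.6045 bits

D_KL(P||Q) = Σ P(x) log₂(P(x)/Q(x))

Computing term by term:
  P(1)·log₂(P(1)/Q(1)) = (3/10)·log₂((3/10)/(1/4)) = 0.07891
  P(2)·log₂(P(2)/Q(2)) = (1/20)·log₂((1/20)/(1/4)) = -0.11610
  P(3)·log₂(P(3)/Q(3)) = (1/20)·log₂((1/20)/(1/4)) = -0.11610
  P(4)·log₂(P(4)/Q(4)) = (3/5)·log₂((3/5)/(1/4)) = 0.75782

D_KL(P||Q) = 0.07891 - 0.11610 - 0.11610 + 0.75782 = 0.60453 ≈ 0.6045 bits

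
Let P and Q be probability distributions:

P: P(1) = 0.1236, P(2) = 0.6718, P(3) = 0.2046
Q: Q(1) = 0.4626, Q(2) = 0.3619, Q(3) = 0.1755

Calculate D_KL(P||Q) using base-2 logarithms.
0.4095 bits

D_KL(P||Q) = Σ P(x) log₂(P(x)/Q(x))

Computing term by term:
  P(1)·log₂(P(1)/Q(1)) = 0.1236·log₂(0.1236/0.4626) = -0.23535
  P(2)·log₂(P(2)/Q(2)) = 0.6718·log₂(0.6718/0.3619) = 0.59954
  P(3)·log₂(P(3)/Q(3)) = 0.2046·log₂(0.2046/0.1755) = 0.04529

D_KL(P||Q) = -0.23535 + 0.59954 + 0.04529 = 0.40948 ≈ 0.4095 bits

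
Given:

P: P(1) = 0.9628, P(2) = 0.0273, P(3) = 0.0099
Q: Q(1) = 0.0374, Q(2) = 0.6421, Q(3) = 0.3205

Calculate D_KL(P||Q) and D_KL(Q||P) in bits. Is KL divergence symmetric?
D_KL(P||Q) = 4.3378 bits, D_KL(Q||P) = 4.3579 bits. No, KL divergence is not symmetric.

D_KL(P||Q) = Σ P(x) log₂(P(x)/Q(x))

Computing term by term:
  P(1)·log₂(P(1)/Q(1)) = 0.9628·log₂(0.9628/0.0374) = 4.51180
  P(2)·log₂(P(2)/Q(2)) = 0.0273·log₂(0.0273/0.6421) = -0.12437
  P(3)·log₂(P(3)/Q(3)) = 0.0099·log₂(0.0099/0.3205) = -0.04967

D_KL(P||Q) = 4.51180 - 0.12437 - 0.04967 = 4.33776 ≈ 4.3378 bits

D_KL(Q||P) = Σ Q(x) log₂(Q(x)/P(x))

Computing term by term:
  Q(1)·log₂(Q(1)/P(1)) = 0.0374·log₂(0.0374/0.9628) = -0.17526
  Q(2)·log₂(Q(2)/P(2)) = 0.6421·log₂(0.6421/0.0273) = 2.92530
  Q(3)·log₂(Q(3)/P(3)) = 0.3205·log₂(0.3205/0.0099) = 1.60787

D_KL(Q||P) = -0.17526 + 2.92530 + 1.60787 = 4.35791 ≈ 4.3579 bits

These are NOT equal (difference: 0.0201 bits). KL divergence is asymmetric: D_KL(P||Q) ≠ D_KL(Q||P) in general.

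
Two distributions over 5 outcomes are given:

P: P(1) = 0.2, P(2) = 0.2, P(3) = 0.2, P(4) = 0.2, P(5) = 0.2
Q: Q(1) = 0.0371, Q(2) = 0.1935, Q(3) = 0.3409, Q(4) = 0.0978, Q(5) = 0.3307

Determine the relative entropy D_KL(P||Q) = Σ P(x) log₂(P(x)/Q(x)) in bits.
0.4031 bits

D_KL(P||Q) = Σ P(x) log₂(P(x)/Q(x))

Computing term by term:
  P(1)·log₂(P(1)/Q(1)) = 0.2·log₂(0.2/0.0371) = 0.48610
  P(2)·log₂(P(2)/Q(2)) = 0.2·log₂(0.2/0.1935) = 0.00953
  P(3)·log₂(P(3)/Q(3)) = 0.2·log₂(0.2/0.3409) = -0.15387
  P(4)·log₂(P(4)/Q(4)) = 0.2·log₂(0.2/0.0978) = 0.20642
  P(5)·log₂(P(5)/Q(5)) = 0.2·log₂(0.2/0.3307) = -0.14510

D_KL(P||Q) = 0.48610 + 0.00953 - 0.15387 + 0.20642 - 0.14510 = 0.40308 ≈ 0.4031 bits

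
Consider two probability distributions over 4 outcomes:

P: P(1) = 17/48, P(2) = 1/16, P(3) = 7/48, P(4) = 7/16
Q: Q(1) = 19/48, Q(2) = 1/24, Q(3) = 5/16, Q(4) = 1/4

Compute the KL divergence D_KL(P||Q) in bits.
0.1726 bits

D_KL(P||Q) = Σ P(x) log₂(P(x)/Q(x))

Computing term by term:
  P(1)·log₂(P(1)/Q(1)) = (17/48)·log₂((17/48)/(19/48)) = -0.05683
  P(2)·log₂(P(2)/Q(2)) = (1/16)·log₂((1/16)/(1/24)) = 0.03656
  P(3)·log₂(P(3)/Q(3)) = (7/48)·log₂((7/48)/(5/16)) = -0.16035
  P(4)·log₂(P(4)/Q(4)) = (7/16)·log₂((7/16)/(1/4)) = 0.35322

D_KL(P||Q) = -0.05683 + 0.03656 - 0.16035 + 0.35322 = 0.17260 ≈ 0.1726 bits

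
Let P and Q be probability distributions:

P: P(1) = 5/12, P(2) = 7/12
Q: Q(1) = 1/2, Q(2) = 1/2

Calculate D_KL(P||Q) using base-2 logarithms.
0.0201 bits

D_KL(P||Q) = Σ P(x) log₂(P(x)/Q(x))

Computing term by term:
  P(1)·log₂(P(1)/Q(1)) = (5/12)·log₂((5/12)/(1/2)) = -0.10960
  P(2)·log₂(P(2)/Q(2)) = (7/12)·log₂((7/12)/(1/2)) = 0.12973

D_KL(P||Q) = -0.10960 + 0.12973 = 0.02013 ≈ 0.0201 bits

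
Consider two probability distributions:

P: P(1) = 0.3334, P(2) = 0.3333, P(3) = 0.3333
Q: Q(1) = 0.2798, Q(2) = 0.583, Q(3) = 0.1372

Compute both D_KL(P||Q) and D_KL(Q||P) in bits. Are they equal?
D_KL(P||Q) = 0.2422 bits, D_KL(Q||P) = 0.2239 bits. No, they are not equal.

D_KL(P||Q) = Σ P(x) log₂(P(x)/Q(x))

Computing term by term:
  P(1)·log₂(P(1)/Q(1)) = 0.3334·log₂(0.3334/0.2798) = 0.08430
  P(2)·log₂(P(2)/Q(2)) = 0.3333·log₂(0.3333/0.583) = -0.26886
  P(3)·log₂(P(3)/Q(3)) = 0.3333·log₂(0.3333/0.1372) = 0.42680

D_KL(P||Q) = 0.08430 - 0.26886 + 0.42680 = 0.24224 ≈ 0.2422 bits

D_KL(Q||P) = Σ Q(x) log₂(Q(x)/P(x))

Computing term by term:
  Q(1)·log₂(Q(1)/P(1)) = 0.2798·log₂(0.2798/0.3334) = -0.07075
  Q(2)·log₂(Q(2)/P(2)) = 0.583·log₂(0.583/0.3333) = 0.47029
  Q(3)·log₂(Q(3)/P(3)) = 0.1372·log₂(0.1372/0.3333) = -0.17569

D_KL(Q||P) = -0.07075 + 0.47029 - 0.17569 = 0.22385 ≈ 0.2239 bits

These are NOT equal (difference: 0.0183 bits). KL divergence is asymmetric: D_KL(P||Q) ≠ D_KL(Q||P) in general.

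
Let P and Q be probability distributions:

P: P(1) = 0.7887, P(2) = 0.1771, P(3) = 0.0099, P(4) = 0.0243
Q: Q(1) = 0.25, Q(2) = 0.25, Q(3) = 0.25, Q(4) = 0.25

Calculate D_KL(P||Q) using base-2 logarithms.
1.0914 bits

D_KL(P||Q) = Σ P(x) log₂(P(x)/Q(x))

Computing term by term:
  P(1)·log₂(P(1)/Q(1)) = 0.7887·log₂(0.7887/0.25) = 1.30731
  P(2)·log₂(P(2)/Q(2)) = 0.1771·log₂(0.1771/0.25) = -0.08808
  P(3)·log₂(P(3)/Q(3)) = 0.0099·log₂(0.0099/0.25) = -0.04612
  P(4)·log₂(P(4)/Q(4)) = 0.0243·log₂(0.0243/0.25) = -0.08172

D_KL(P||Q) = 1.30731 - 0.08808 - 0.04612 - 0.08172 = 1.09139 ≈ 1.0914 bits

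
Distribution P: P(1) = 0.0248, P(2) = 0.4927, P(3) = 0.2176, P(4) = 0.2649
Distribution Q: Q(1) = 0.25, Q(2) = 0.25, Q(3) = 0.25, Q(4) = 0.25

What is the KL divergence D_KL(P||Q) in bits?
0.3781 bits

D_KL(P||Q) = Σ P(x) log₂(P(x)/Q(x))

Computing term by term:
  P(1)·log₂(P(1)/Q(1)) = 0.0248·log₂(0.0248/0.25) = -0.08267
  P(2)·log₂(P(2)/Q(2)) = 0.4927·log₂(0.4927/0.25) = 0.48225
  P(3)·log₂(P(3)/Q(3)) = 0.2176·log₂(0.2176/0.25) = -0.04357
  P(4)·log₂(P(4)/Q(4)) = 0.2649·log₂(0.2649/0.25) = 0.02212

D_KL(P||Q) = -0.08267 + 0.48225 - 0.04357 + 0.02212 = 0.37813 ≈ 0.3781 bits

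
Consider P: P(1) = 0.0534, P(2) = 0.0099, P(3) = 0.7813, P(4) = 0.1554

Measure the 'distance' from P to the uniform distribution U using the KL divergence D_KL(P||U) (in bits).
1.0128 bits

U(i) = 1/4 for all i

D_KL(P||U) = Σ P(x) log₂(P(x) / (1/4))
           = Σ P(x) log₂(P(x)) + log₂(4)
           = log₂(4) - H(P)

H(P) = -Σ P(x) log₂(P(x)):
  -P(1)·log₂(P(1)) = -(0.0534)·log₂(0.0534) = 0.22572
  -P(2)·log₂(P(2)) = -(0.0099)·log₂(0.0099) = 0.06592
  -P(3)·log₂(P(3)) = -(0.7813)·log₂(0.7813) = 0.27818
  -P(4)·log₂(P(4)) = -(0.1554)·log₂(0.1554) = 0.41740
H(P) = 0.22572 + 0.06592 + 0.27818 + 0.41740 = 0.98722 bits

log₂(4) = 2.00000 bits

D_KL(P||U) = 2.00000 - 0.98722 = 1.01278 ≈ 1.0128 bits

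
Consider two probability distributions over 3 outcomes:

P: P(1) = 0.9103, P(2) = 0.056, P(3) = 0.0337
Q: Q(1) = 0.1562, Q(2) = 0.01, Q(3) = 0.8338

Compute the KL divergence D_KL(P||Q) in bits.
2.2980 bits

D_KL(P||Q) = Σ P(x) log₂(P(x)/Q(x))

Computing term by term:
  P(1)·log₂(P(1)/Q(1)) = 0.9103·log₂(0.9103/0.1562) = 2.31485
  P(2)·log₂(P(2)/Q(2)) = 0.056·log₂(0.056/0.01) = 0.13918
  P(3)·log₂(P(3)/Q(3)) = 0.0337·log₂(0.0337/0.8338) = -0.15599

D_KL(P||Q) = 2.31485 + 0.13918 - 0.15599 = 2.29804 ≈ 2.2980 bits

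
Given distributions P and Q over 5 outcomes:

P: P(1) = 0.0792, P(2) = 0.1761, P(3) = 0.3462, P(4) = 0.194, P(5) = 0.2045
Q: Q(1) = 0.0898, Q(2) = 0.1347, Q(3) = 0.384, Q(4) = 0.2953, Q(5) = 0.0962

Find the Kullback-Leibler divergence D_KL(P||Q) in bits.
0.1069 bits

D_KL(P||Q) = Σ P(x) log₂(P(x)/Q(x))

Computing term by term:
  P(1)·log₂(P(1)/Q(1)) = 0.0792·log₂(0.0792/0.0898) = -0.01435
  P(2)·log₂(P(2)/Q(2)) = 0.1761·log₂(0.1761/0.1347) = 0.06809
  P(3)·log₂(P(3)/Q(3)) = 0.3462·log₂(0.3462/0.384) = -0.05176
  P(4)·log₂(P(4)/Q(4)) = 0.194·log₂(0.194/0.2953) = -0.11759
  P(5)·log₂(P(5)/Q(5)) = 0.2045·log₂(0.2045/0.0962) = 0.22249

D_KL(P||Q) = -0.01435 + 0.06809 - 0.05176 - 0.11759 + 0.22249 = 0.10688 ≈ 0.1069 bits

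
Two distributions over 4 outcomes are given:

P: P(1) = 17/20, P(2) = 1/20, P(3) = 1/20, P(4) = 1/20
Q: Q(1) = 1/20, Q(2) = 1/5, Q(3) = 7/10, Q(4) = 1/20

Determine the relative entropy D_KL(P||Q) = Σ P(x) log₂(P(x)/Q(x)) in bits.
3.1840 bits

D_KL(P||Q) = Σ P(x) log₂(P(x)/Q(x))

Computing term by term:
  P(1)·log₂(P(1)/Q(1)) = (17/20)·log₂((17/20)/(1/20)) = 3.47434
  P(2)·log₂(P(2)/Q(2)) = (1/20)·log₂((1/20)/(1/5)) = -0.10000
  P(3)·log₂(P(3)/Q(3)) = (1/20)·log₂((1/20)/(7/10)) = -0.19037
  P(4)·log₂(P(4)/Q(4)) = (1/20)·log₂((1/20)/(1/20)) = 0.00000

D_KL(P||Q) = 3.47434 - 0.10000 - 0.19037 + 0.00000 = 3.18397 ≈ 3.1840 bits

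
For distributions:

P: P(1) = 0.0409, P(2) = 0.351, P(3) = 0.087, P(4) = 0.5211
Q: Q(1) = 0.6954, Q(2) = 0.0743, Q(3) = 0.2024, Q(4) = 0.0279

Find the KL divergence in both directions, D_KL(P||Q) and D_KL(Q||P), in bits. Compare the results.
D_KL(P||Q) = 2.7138 bits, D_KL(Q||P) = 2.8049 bits. D_KL(Q||P) is larger than D_KL(P||Q) by 0.0911 bits; the two directions differ.

D_KL(P||Q) = Σ P(x) log₂(P(x)/Q(x))

Computing term by term:
  P(1)·log₂(P(1)/Q(1)) = 0.0409·log₂(0.0409/0.6954) = -0.16719
  P(2)·log₂(P(2)/Q(2)) = 0.351·log₂(0.351/0.0743) = 0.78625
  P(3)·log₂(P(3)/Q(3)) = 0.087·log₂(0.087/0.2024) = -0.10598
  P(4)·log₂(P(4)/Q(4)) = 0.5211·log₂(0.5211/0.0279) = 2.20072

D_KL(P||Q) = -0.16719 + 0.78625 - 0.10598 + 2.20072 = 2.71380 ≈ 2.7138 bits

D_KL(Q||P) = Σ Q(x) log₂(Q(x)/P(x))

Computing term by term:
  Q(1)·log₂(Q(1)/P(1)) = 0.6954·log₂(0.6954/0.0409) = 2.84257
  Q(2)·log₂(Q(2)/P(2)) = 0.0743·log₂(0.0743/0.351) = -0.16643
  Q(3)·log₂(Q(3)/P(3)) = 0.2024·log₂(0.2024/0.087) = 0.24655
  Q(4)·log₂(Q(4)/P(4)) = 0.0279·log₂(0.0279/0.5211) = -0.11783

D_KL(Q||P) = 2.84257 - 0.16643 + 0.24655 - 0.11783 = 2.80486 ≈ 2.8049 bits

These are NOT equal (difference: 0.0911 bits). KL divergence is asymmetric: D_KL(P||Q) ≠ D_KL(Q||P) in general.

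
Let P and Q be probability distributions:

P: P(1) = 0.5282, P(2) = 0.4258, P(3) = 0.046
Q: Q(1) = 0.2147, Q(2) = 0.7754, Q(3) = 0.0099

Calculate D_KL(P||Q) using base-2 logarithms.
0.4197 bits

D_KL(P||Q) = Σ P(x) log₂(P(x)/Q(x))

Computing term by term:
  P(1)·log₂(P(1)/Q(1)) = 0.5282·log₂(0.5282/0.2147) = 0.68601
  P(2)·log₂(P(2)/Q(2)) = 0.4258·log₂(0.4258/0.7754) = -0.36822
  P(3)·log₂(P(3)/Q(3)) = 0.046·log₂(0.046/0.0099) = 0.10194

D_KL(P||Q) = 0.68601 - 0.36822 + 0.10194 = 0.41973 ≈ 0.4197 bits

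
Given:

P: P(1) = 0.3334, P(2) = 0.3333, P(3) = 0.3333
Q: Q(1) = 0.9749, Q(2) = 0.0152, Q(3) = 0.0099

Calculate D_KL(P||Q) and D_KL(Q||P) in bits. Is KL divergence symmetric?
D_KL(P||Q) = 2.6596 bits, D_KL(Q||P) = 1.3912 bits. No, KL divergence is not symmetric.

D_KL(P||Q) = Σ P(x) log₂(P(x)/Q(x))

Computing term by term:
  P(1)·log₂(P(1)/Q(1)) = 0.3334·log₂(0.3334/0.9749) = -0.51610
  P(2)·log₂(P(2)/Q(2)) = 0.3333·log₂(0.3333/0.0152) = 1.48474
  P(3)·log₂(P(3)/Q(3)) = 0.3333·log₂(0.3333/0.0099) = 1.69091

D_KL(P||Q) = -0.51610 + 1.48474 + 1.69091 = 2.65955 ≈ 2.6596 bits

D_KL(Q||P) = Σ Q(x) log₂(Q(x)/P(x))

Computing term by term:
  Q(1)·log₂(Q(1)/P(1)) = 0.9749·log₂(0.9749/0.3334) = 1.50915
  Q(2)·log₂(Q(2)/P(2)) = 0.0152·log₂(0.0152/0.3333) = -0.06771
  Q(3)·log₂(Q(3)/P(3)) = 0.0099·log₂(0.0099/0.3333) = -0.05023

D_KL(Q||P) = 1.50915 - 0.06771 - 0.05023 = 1.39121 ≈ 1.3912 bits

These are NOT equal (difference: 1.2684 bits). KL divergence is asymmetric: D_KL(P||Q) ≠ D_KL(Q||P) in general.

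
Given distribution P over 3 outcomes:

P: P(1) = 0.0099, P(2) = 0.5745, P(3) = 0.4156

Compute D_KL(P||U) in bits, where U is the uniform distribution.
0.5332 bits

U(i) = 1/3 for all i

D_KL(P||U) = Σ P(x) log₂(P(x) / (1/3))
           = Σ P(x) log₂(P(x)) + log₂(3)
           = log₂(3) - H(P)

H(P) = -Σ P(x) log₂(P(x)):
  -P(1)·log₂(P(1)) = -(0.0099)·log₂(0.0099) = 0.06592
  -P(2)·log₂(P(2)) = -(0.5745)·log₂(0.5745) = 0.45938
  -P(3)·log₂(P(3)) = -(0.4156)·log₂(0.4156) = 0.52645
H(P) = 0.06592 + 0.45938 + 0.52645 = 1.05175 bits

log₂(3) = 1.58496 bits

D_KL(P||U) = 1.58496 - 1.05175 = 0.53321 ≈ 0.5332 bits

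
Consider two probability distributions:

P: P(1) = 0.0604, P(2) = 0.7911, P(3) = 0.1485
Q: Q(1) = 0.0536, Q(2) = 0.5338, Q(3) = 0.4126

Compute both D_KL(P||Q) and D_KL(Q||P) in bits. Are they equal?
D_KL(P||Q) = 0.2405 bits, D_KL(Q||P) = 0.2961 bits. No, they are not equal.

D_KL(P||Q) = Σ P(x) log₂(P(x)/Q(x))

Computing term by term:
  P(1)·log₂(P(1)/Q(1)) = 0.0604·log₂(0.0604/0.0536) = 0.01041
  P(2)·log₂(P(2)/Q(2)) = 0.7911·log₂(0.7911/0.5338) = 0.44900
  P(3)·log₂(P(3)/Q(3)) = 0.1485·log₂(0.1485/0.4126) = -0.21893

D_KL(P||Q) = 0.01041 + 0.44900 - 0.21893 = 0.24048 ≈ 0.2405 bits

D_KL(Q||P) = Σ Q(x) log₂(Q(x)/P(x))

Computing term by term:
  Q(1)·log₂(Q(1)/P(1)) = 0.0536·log₂(0.0536/0.0604) = -0.00924
  Q(2)·log₂(Q(2)/P(2)) = 0.5338·log₂(0.5338/0.7911) = -0.30296
  Q(3)·log₂(Q(3)/P(3)) = 0.4126·log₂(0.4126/0.1485) = 0.60829

D_KL(Q||P) = -0.00924 - 0.30296 + 0.60829 = 0.29609 ≈ 0.2961 bits

These are NOT equal (difference: 0.0556 bits). KL divergence is asymmetric: D_KL(P||Q) ≠ D_KL(Q||P) in general.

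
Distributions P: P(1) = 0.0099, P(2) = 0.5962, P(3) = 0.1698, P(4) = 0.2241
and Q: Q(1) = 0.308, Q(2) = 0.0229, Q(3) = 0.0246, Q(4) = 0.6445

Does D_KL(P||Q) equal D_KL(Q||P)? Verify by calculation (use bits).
D_KL(P||Q) = 2.8862 bits, D_KL(Q||P) = 2.3335 bits. No — D_KL(P||Q) ≠ D_KL(Q||P) for this pair.

D_KL(P||Q) = Σ P(x) log₂(P(x)/Q(x))

Computing term by term:
  P(1)·log₂(P(1)/Q(1)) = 0.0099·log₂(0.0099/0.308) = -0.04910
  P(2)·log₂(P(2)/Q(2)) = 0.5962·log₂(0.5962/0.0229) = 2.80356
  P(3)·log₂(P(3)/Q(3)) = 0.1698·log₂(0.1698/0.0246) = 0.47325
  P(4)·log₂(P(4)/Q(4)) = 0.2241·log₂(0.2241/0.6445) = -0.34154

D_KL(P||Q) = -0.04910 + 2.80356 + 0.47325 - 0.34154 = 2.88617 ≈ 2.8862 bits

D_KL(Q||P) = Σ Q(x) log₂(Q(x)/P(x))

Computing term by term:
  Q(1)·log₂(Q(1)/P(1)) = 0.308·log₂(0.308/0.0099) = 1.52748
  Q(2)·log₂(Q(2)/P(2)) = 0.0229·log₂(0.0229/0.5962) = -0.10768
  Q(3)·log₂(Q(3)/P(3)) = 0.0246·log₂(0.0246/0.1698) = -0.06856
  Q(4)·log₂(Q(4)/P(4)) = 0.6445·log₂(0.6445/0.2241) = 0.98224

D_KL(Q||P) = 1.52748 - 0.10768 - 0.06856 + 0.98224 = 2.33348 ≈ 2.3335 bits

These are NOT equal (difference: 0.5527 bits). KL divergence is asymmetric: D_KL(P||Q) ≠ D_KL(Q||P) in general.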